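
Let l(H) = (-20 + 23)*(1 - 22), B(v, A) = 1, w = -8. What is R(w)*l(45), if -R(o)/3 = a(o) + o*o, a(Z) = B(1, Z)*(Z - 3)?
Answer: 10017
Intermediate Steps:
l(H) = -63 (l(H) = 3*(-21) = -63)
a(Z) = -3 + Z (a(Z) = 1*(Z - 3) = 1*(-3 + Z) = -3 + Z)
R(o) = 9 - 3*o - 3*o**2 (R(o) = -3*((-3 + o) + o*o) = -3*((-3 + o) + o**2) = -3*(-3 + o + o**2) = 9 - 3*o - 3*o**2)
R(w)*l(45) = (9 - 3*(-8) - 3*(-8)**2)*(-63) = (9 + 24 - 3*64)*(-63) = (9 + 24 - 192)*(-63) = -159*(-63) = 10017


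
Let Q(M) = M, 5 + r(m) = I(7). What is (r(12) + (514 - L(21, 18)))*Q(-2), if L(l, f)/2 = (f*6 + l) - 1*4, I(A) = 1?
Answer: -520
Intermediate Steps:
r(m) = -4 (r(m) = -5 + 1 = -4)
L(l, f) = -8 + 2*l + 12*f (L(l, f) = 2*((f*6 + l) - 1*4) = 2*((6*f + l) - 4) = 2*((l + 6*f) - 4) = 2*(-4 + l + 6*f) = -8 + 2*l + 12*f)
(r(12) + (514 - L(21, 18)))*Q(-2) = (-4 + (514 - (-8 + 2*21 + 12*18)))*(-2) = (-4 + (514 - (-8 + 42 + 216)))*(-2) = (-4 + (514 - 1*250))*(-2) = (-4 + (514 - 250))*(-2) = (-4 + 264)*(-2) = 260*(-2) = -520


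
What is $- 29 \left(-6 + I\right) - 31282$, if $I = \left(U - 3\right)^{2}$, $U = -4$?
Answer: $-32529$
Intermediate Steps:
$I = 49$ ($I = \left(-4 - 3\right)^{2} = \left(-7\right)^{2} = 49$)
$- 29 \left(-6 + I\right) - 31282 = - 29 \left(-6 + 49\right) - 31282 = \left(-29\right) 43 - 31282 = -1247 - 31282 = -32529$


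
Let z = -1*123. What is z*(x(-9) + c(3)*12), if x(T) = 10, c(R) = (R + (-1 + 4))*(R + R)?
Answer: -54366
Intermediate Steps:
c(R) = 2*R*(3 + R) (c(R) = (R + 3)*(2*R) = (3 + R)*(2*R) = 2*R*(3 + R))
z = -123
z*(x(-9) + c(3)*12) = -123*(10 + (2*3*(3 + 3))*12) = -123*(10 + (2*3*6)*12) = -123*(10 + 36*12) = -123*(10 + 432) = -123*442 = -54366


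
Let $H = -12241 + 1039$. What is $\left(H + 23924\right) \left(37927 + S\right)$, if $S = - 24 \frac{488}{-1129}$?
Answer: $\frac{544899734990}{1129} \approx 4.8264 \cdot 10^{8}$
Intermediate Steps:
$S = \frac{11712}{1129}$ ($S = - 24 \cdot 488 \left(- \frac{1}{1129}\right) = \left(-24\right) \left(- \frac{488}{1129}\right) = \frac{11712}{1129} \approx 10.374$)
$H = -11202$
$\left(H + 23924\right) \left(37927 + S\right) = \left(-11202 + 23924\right) \left(37927 + \frac{11712}{1129}\right) = 12722 \cdot \frac{42831295}{1129} = \frac{544899734990}{1129}$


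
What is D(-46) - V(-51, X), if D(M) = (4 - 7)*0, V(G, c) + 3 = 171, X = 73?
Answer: -168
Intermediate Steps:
V(G, c) = 168 (V(G, c) = -3 + 171 = 168)
D(M) = 0 (D(M) = -3*0 = 0)
D(-46) - V(-51, X) = 0 - 1*168 = 0 - 168 = -168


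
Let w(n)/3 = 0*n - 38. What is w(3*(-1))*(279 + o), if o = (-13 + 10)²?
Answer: -32832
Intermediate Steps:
w(n) = -114 (w(n) = 3*(0*n - 38) = 3*(0 - 38) = 3*(-38) = -114)
o = 9 (o = (-3)² = 9)
w(3*(-1))*(279 + o) = -114*(279 + 9) = -114*288 = -32832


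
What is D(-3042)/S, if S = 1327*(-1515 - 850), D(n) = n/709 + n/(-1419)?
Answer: 143988/210493863547 ≈ 6.8405e-7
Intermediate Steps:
D(n) = 710*n/1006071 (D(n) = n*(1/709) + n*(-1/1419) = n/709 - n/1419 = 710*n/1006071)
S = -3138355 (S = 1327*(-2365) = -3138355)
D(-3042)/S = ((710/1006071)*(-3042))/(-3138355) = -719940/335357*(-1/3138355) = 143988/210493863547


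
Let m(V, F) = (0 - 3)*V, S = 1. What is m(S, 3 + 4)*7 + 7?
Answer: -14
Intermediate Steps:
m(V, F) = -3*V
m(S, 3 + 4)*7 + 7 = -3*1*7 + 7 = -3*7 + 7 = -21 + 7 = -14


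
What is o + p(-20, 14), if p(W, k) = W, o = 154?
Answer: 134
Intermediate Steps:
o + p(-20, 14) = 154 - 20 = 134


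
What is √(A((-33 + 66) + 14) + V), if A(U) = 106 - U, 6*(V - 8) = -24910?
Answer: I*√36762/3 ≈ 63.911*I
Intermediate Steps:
V = -12431/3 (V = 8 + (⅙)*(-24910) = 8 - 12455/3 = -12431/3 ≈ -4143.7)
√(A((-33 + 66) + 14) + V) = √((106 - ((-33 + 66) + 14)) - 12431/3) = √((106 - (33 + 14)) - 12431/3) = √((106 - 1*47) - 12431/3) = √((106 - 47) - 12431/3) = √(59 - 12431/3) = √(-12254/3) = I*√36762/3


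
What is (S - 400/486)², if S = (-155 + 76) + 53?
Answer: 42484324/59049 ≈ 719.48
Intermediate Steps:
S = -26 (S = -79 + 53 = -26)
(S - 400/486)² = (-26 - 400/486)² = (-26 - 400*1/486)² = (-26 - 200/243)² = (-6518/243)² = 42484324/59049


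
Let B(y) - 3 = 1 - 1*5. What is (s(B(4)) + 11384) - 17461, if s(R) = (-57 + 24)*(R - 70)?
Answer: -3734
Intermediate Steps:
B(y) = -1 (B(y) = 3 + (1 - 1*5) = 3 + (1 - 5) = 3 - 4 = -1)
s(R) = 2310 - 33*R (s(R) = -33*(-70 + R) = 2310 - 33*R)
(s(B(4)) + 11384) - 17461 = ((2310 - 33*(-1)) + 11384) - 17461 = ((2310 + 33) + 11384) - 17461 = (2343 + 11384) - 17461 = 13727 - 17461 = -3734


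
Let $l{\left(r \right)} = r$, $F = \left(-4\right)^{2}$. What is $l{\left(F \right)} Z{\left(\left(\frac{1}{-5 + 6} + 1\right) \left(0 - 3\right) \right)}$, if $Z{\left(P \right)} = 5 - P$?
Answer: $176$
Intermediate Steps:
$F = 16$
$l{\left(F \right)} Z{\left(\left(\frac{1}{-5 + 6} + 1\right) \left(0 - 3\right) \right)} = 16 \left(5 - \left(\frac{1}{-5 + 6} + 1\right) \left(0 - 3\right)\right) = 16 \left(5 - \left(1^{-1} + 1\right) \left(-3\right)\right) = 16 \left(5 - \left(1 + 1\right) \left(-3\right)\right) = 16 \left(5 - 2 \left(-3\right)\right) = 16 \left(5 - -6\right) = 16 \left(5 + 6\right) = 16 \cdot 11 = 176$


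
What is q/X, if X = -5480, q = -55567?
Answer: 55567/5480 ≈ 10.140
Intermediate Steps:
q/X = -55567/(-5480) = -55567*(-1/5480) = 55567/5480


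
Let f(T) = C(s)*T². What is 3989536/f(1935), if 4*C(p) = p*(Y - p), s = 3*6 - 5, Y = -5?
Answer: -7979072/438074325 ≈ -0.018214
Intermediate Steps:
s = 13 (s = 18 - 5 = 13)
C(p) = p*(-5 - p)/4 (C(p) = (p*(-5 - p))/4 = p*(-5 - p)/4)
f(T) = -117*T²/2 (f(T) = (-¼*13*(5 + 13))*T² = (-¼*13*18)*T² = -117*T²/2)
3989536/f(1935) = 3989536/((-117/2*1935²)) = 3989536/((-117/2*3744225)) = 3989536/(-438074325/2) = 3989536*(-2/438074325) = -7979072/438074325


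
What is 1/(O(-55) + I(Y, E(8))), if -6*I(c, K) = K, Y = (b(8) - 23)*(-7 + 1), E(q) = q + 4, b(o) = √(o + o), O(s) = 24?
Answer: 1/22 ≈ 0.045455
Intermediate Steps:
b(o) = √2*√o (b(o) = √(2*o) = √2*√o)
E(q) = 4 + q
Y = 114 (Y = (√2*√8 - 23)*(-7 + 1) = (√2*(2*√2) - 23)*(-6) = (4 - 23)*(-6) = -19*(-6) = 114)
I(c, K) = -K/6
1/(O(-55) + I(Y, E(8))) = 1/(24 - (4 + 8)/6) = 1/(24 - ⅙*12) = 1/(24 - 2) = 1/22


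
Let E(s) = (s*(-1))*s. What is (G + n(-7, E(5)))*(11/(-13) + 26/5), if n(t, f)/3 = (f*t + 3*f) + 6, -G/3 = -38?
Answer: 122256/65 ≈ 1880.9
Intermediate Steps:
G = 114 (G = -3*(-38) = 114)
E(s) = -s**2 (E(s) = (-s)*s = -s**2)
n(t, f) = 18 + 9*f + 3*f*t (n(t, f) = 3*((f*t + 3*f) + 6) = 3*((3*f + f*t) + 6) = 3*(6 + 3*f + f*t) = 18 + 9*f + 3*f*t)
(G + n(-7, E(5)))*(11/(-13) + 26/5) = (114 + (18 + 9*(-1*5**2) + 3*(-1*5**2)*(-7)))*(11/(-13) + 26/5) = (114 + (18 + 9*(-1*25) + 3*(-1*25)*(-7)))*(11*(-1/13) + 26*(1/5)) = (114 + (18 + 9*(-25) + 3*(-25)*(-7)))*(-11/13 + 26/5) = (114 + (18 - 225 + 525))*(283/65) = (114 + 318)*(283/65) = 432*(283/65) = 122256/65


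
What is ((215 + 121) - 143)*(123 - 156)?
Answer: -6369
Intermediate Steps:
((215 + 121) - 143)*(123 - 156) = (336 - 143)*(-33) = 193*(-33) = -6369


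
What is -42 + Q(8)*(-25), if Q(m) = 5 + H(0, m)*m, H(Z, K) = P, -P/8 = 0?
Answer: -167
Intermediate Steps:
P = 0 (P = -8*0 = 0)
H(Z, K) = 0
Q(m) = 5 (Q(m) = 5 + 0*m = 5 + 0 = 5)
-42 + Q(8)*(-25) = -42 + 5*(-25) = -42 - 125 = -167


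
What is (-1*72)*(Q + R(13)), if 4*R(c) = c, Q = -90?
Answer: 6246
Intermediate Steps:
R(c) = c/4
(-1*72)*(Q + R(13)) = (-1*72)*(-90 + (¼)*13) = -72*(-90 + 13/4) = -72*(-347/4) = 6246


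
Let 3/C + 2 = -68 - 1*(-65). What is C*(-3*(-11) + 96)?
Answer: -387/5 ≈ -77.400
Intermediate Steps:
C = -3/5 (C = 3/(-2 + (-68 - 1*(-65))) = 3/(-2 + (-68 + 65)) = 3/(-2 - 3) = 3/(-5) = 3*(-1/5) = -3/5 ≈ -0.60000)
C*(-3*(-11) + 96) = -3*(-3*(-11) + 96)/5 = -3*(33 + 96)/5 = -3/5*129 = -387/5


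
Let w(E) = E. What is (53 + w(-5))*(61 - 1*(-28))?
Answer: 4272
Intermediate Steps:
(53 + w(-5))*(61 - 1*(-28)) = (53 - 5)*(61 - 1*(-28)) = 48*(61 + 28) = 48*89 = 4272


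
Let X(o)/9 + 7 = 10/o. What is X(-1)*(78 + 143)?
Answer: -33813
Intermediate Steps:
X(o) = -63 + 90/o (X(o) = -63 + 9*(10/o) = -63 + 90/o)
X(-1)*(78 + 143) = (-63 + 90/(-1))*(78 + 143) = (-63 + 90*(-1))*221 = (-63 - 90)*221 = -153*221 = -33813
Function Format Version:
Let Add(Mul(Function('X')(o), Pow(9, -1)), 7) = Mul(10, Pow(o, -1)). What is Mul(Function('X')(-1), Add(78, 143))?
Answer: -33813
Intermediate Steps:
Function('X')(o) = Add(-63, Mul(90, Pow(o, -1))) (Function('X')(o) = Add(-63, Mul(9, Mul(10, Pow(o, -1)))) = Add(-63, Mul(90, Pow(o, -1))))
Mul(Function('X')(-1), Add(78, 143)) = Mul(Add(-63, Mul(90, Pow(-1, -1))), Add(78, 143)) = Mul(Add(-63, Mul(90, -1)), 221) = Mul(Add(-63, -90), 221) = Mul(-153, 221) = -33813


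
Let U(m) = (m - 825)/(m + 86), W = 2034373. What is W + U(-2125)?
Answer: 4148089497/2039 ≈ 2.0344e+6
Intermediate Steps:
U(m) = (-825 + m)/(86 + m)
W + U(-2125) = 2034373 + (-825 - 2125)/(86 - 2125) = 2034373 - 2950/(-2039) = 2034373 - 1/2039*(-2950) = 2034373 + 2950/2039 = 4148089497/2039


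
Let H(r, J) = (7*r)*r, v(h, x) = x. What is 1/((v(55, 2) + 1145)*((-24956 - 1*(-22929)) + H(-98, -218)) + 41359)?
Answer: 1/74826906 ≈ 1.3364e-8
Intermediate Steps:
H(r, J) = 7*r**2
1/((v(55, 2) + 1145)*((-24956 - 1*(-22929)) + H(-98, -218)) + 41359) = 1/((2 + 1145)*((-24956 - 1*(-22929)) + 7*(-98)**2) + 41359) = 1/(1147*((-24956 + 22929) + 7*9604) + 41359) = 1/(1147*(-2027 + 67228) + 41359) = 1/(1147*65201 + 41359) = 1/(74785547 + 41359) = 1/74826906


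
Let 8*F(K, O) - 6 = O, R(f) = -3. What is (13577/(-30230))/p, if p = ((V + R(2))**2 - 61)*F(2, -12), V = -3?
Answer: -27154/1133625 ≈ -0.023953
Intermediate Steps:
F(K, O) = 3/4 + O/8
p = 75/4 (p = ((-3 - 3)**2 - 61)*(3/4 + (1/8)*(-12)) = ((-6)**2 - 61)*(3/4 - 3/2) = (36 - 61)*(-3/4) = -25*(-3/4) = 75/4 ≈ 18.750)
(13577/(-30230))/p = (13577/(-30230))/(75/4) = (13577*(-1/30230))*(4/75) = -13577/30230*4/75 = -27154/1133625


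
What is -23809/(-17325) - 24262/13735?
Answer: -18664507/47591775 ≈ -0.39218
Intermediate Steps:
-23809/(-17325) - 24262/13735 = -23809*(-1/17325) - 24262*1/13735 = 23809/17325 - 24262/13735 = -18664507/47591775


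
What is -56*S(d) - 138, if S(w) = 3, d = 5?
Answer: -306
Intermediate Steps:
-56*S(d) - 138 = -56*3 - 138 = -168 - 138 = -306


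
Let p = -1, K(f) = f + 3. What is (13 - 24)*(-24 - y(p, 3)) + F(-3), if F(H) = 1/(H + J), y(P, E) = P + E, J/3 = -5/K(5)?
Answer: 11146/39 ≈ 285.79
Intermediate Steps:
K(f) = 3 + f
J = -15/8 (J = 3*(-5/(3 + 5)) = 3*(-5/8) = -15/8 ≈ -1.8750)
y(P, E) = E + P
F(H) = 1/(-15/8 + H) (F(H) = 1/(H - 15/8) = 1/(-15/8 + H))
(13 - 24)*(-24 - y(p, 3)) + F(-3) = (13 - 24)*(-24 - (3 - 1)) + 8/(-15 + 8*(-3)) = -11*(-24 - 1*2) + 8/(-15 - 24) = -11*(-24 - 2) + 8/(-39) = -11*(-26) + 8*(-1/39) = 286 - 8/39 = 11146/39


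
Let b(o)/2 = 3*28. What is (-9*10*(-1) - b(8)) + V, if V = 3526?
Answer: 3448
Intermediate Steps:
b(o) = 168 (b(o) = 2*(3*28) = 2*84 = 168)
(-9*10*(-1) - b(8)) + V = (-9*10*(-1) - 1*168) + 3526 = (-90*(-1) - 168) + 3526 = (90 - 168) + 3526 = -78 + 3526 = 3448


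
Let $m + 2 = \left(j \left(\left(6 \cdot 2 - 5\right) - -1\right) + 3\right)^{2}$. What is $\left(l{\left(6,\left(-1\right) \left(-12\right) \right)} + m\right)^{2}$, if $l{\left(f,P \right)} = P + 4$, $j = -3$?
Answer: $207025$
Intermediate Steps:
$l{\left(f,P \right)} = 4 + P$
$m = 439$ ($m = -2 + \left(- 3 \left(\left(6 \cdot 2 - 5\right) - -1\right) + 3\right)^{2} = -2 + \left(- 3 \left(\left(12 - 5\right) + 1\right) + 3\right)^{2} = -2 + \left(- 3 \left(7 + 1\right) + 3\right)^{2} = -2 + \left(\left(-3\right) 8 + 3\right)^{2} = -2 + \left(-24 + 3\right)^{2} = -2 + \left(-21\right)^{2} = -2 + 441 = 439$)
$\left(l{\left(6,\left(-1\right) \left(-12\right) \right)} + m\right)^{2} = \left(\left(4 - -12\right) + 439\right)^{2} = \left(\left(4 + 12\right) + 439\right)^{2} = \left(16 + 439\right)^{2} = 455^{2} = 207025$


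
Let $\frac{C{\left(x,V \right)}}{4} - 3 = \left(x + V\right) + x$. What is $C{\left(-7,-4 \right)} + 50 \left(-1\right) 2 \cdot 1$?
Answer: $-160$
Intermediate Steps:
$C{\left(x,V \right)} = 12 + 4 V + 8 x$ ($C{\left(x,V \right)} = 12 + 4 \left(\left(x + V\right) + x\right) = 12 + 4 \left(\left(V + x\right) + x\right) = 12 + 4 \left(V + 2 x\right) = 12 + \left(4 V + 8 x\right) = 12 + 4 V + 8 x$)
$C{\left(-7,-4 \right)} + 50 \left(-1\right) 2 \cdot 1 = \left(12 + 4 \left(-4\right) + 8 \left(-7\right)\right) + 50 \left(-1\right) 2 \cdot 1 = \left(12 - 16 - 56\right) + 50 \left(\left(-2\right) 1\right) = -60 + 50 \left(-2\right) = -60 - 100 = -160$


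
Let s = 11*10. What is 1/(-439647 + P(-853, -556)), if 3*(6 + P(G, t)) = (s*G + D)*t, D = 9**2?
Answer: 3/50805485 ≈ 5.9049e-8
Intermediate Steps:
s = 110
D = 81
P(G, t) = -6 + t*(81 + 110*G)/3 (P(G, t) = -6 + ((110*G + 81)*t)/3 = -6 + ((81 + 110*G)*t)/3 = -6 + (t*(81 + 110*G))/3 = -6 + t*(81 + 110*G)/3)
1/(-439647 + P(-853, -556)) = 1/(-439647 + (-6 + 27*(-556) + (110/3)*(-853)*(-556))) = 1/(-439647 + (-6 - 15012 + 52169480/3)) = 1/(-439647 + 52124426/3) = 1/(50805485/3) = 3/50805485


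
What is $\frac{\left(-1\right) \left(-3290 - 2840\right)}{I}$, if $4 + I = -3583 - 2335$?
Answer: $- \frac{3065}{2961} \approx -1.0351$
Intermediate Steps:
$I = -5922$ ($I = -4 - 5918 = -5922$)
$\frac{\left(-1\right) \left(-3290 - 2840\right)}{I} = \frac{\left(-1\right) \left(-3290 - 2840\right)}{-5922} = - (-3290 - 2840) \left(- \frac{1}{5922}\right) = \left(-1\right) \left(-6130\right) \left(- \frac{1}{5922}\right) = 6130 \left(- \frac{1}{5922}\right) = - \frac{3065}{2961}$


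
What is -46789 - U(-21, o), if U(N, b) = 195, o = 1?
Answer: -46984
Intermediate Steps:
-46789 - U(-21, o) = -46789 - 1*195 = -46789 - 195 = -46984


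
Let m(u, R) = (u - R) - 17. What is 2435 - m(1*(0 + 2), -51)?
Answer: 2399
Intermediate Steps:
m(u, R) = -17 + u - R
2435 - m(1*(0 + 2), -51) = 2435 - (-17 + 1*(0 + 2) - 1*(-51)) = 2435 - (-17 + 1*2 + 51) = 2435 - (-17 + 2 + 51) = 2435 - 1*36 = 2435 - 36 = 2399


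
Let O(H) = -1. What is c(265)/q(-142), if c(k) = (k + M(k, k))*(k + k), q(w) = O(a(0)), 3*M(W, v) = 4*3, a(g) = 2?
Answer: -142570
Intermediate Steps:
M(W, v) = 4 (M(W, v) = (4*3)/3 = (⅓)*12 = 4)
q(w) = -1
c(k) = 2*k*(4 + k) (c(k) = (k + 4)*(k + k) = (4 + k)*(2*k) = 2*k*(4 + k))
c(265)/q(-142) = (2*265*(4 + 265))/(-1) = (2*265*269)*(-1) = 142570*(-1) = -142570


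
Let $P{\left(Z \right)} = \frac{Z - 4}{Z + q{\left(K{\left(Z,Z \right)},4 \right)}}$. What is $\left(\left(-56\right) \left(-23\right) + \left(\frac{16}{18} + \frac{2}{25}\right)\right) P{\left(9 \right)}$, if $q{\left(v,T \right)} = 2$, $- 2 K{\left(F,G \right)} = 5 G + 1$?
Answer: $\frac{290018}{495} \approx 585.89$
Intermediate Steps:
$K{\left(F,G \right)} = - \frac{1}{2} - \frac{5 G}{2}$ ($K{\left(F,G \right)} = - \frac{5 G + 1}{2} = - \frac{1 + 5 G}{2} = - \frac{1}{2} - \frac{5 G}{2}$)
$P{\left(Z \right)} = \frac{-4 + Z}{2 + Z}$ ($P{\left(Z \right)} = \frac{Z - 4}{Z + 2} = \frac{-4 + Z}{2 + Z}$)
$\left(\left(-56\right) \left(-23\right) + \left(\frac{16}{18} + \frac{2}{25}\right)\right) P{\left(9 \right)} = \left(\left(-56\right) \left(-23\right) + \left(\frac{16}{18} + \frac{2}{25}\right)\right) \frac{-4 + 9}{2 + 9} = \left(1288 + \left(16 \cdot \frac{1}{18} + 2 \cdot \frac{1}{25}\right)\right) \frac{1}{11} \cdot 5 = \left(1288 + \left(\frac{8}{9} + \frac{2}{25}\right)\right) \frac{1}{11} \cdot 5 = \left(1288 + \frac{218}{225}\right) \frac{5}{11} = \frac{290018}{225} \cdot \frac{5}{11} = \frac{290018}{495}$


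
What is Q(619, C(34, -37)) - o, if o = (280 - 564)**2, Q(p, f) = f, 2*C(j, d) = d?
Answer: -161349/2 ≈ -80675.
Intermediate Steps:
C(j, d) = d/2
o = 80656 (o = (-284)**2 = 80656)
Q(619, C(34, -37)) - o = (1/2)*(-37) - 1*80656 = -37/2 - 80656 = -161349/2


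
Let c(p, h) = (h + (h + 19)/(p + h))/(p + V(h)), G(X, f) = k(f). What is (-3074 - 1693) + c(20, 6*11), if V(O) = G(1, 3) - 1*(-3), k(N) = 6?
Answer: -11883137/2494 ≈ -4764.7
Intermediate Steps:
G(X, f) = 6
V(O) = 9 (V(O) = 6 - 1*(-3) = 6 + 3 = 9)
c(p, h) = (h + (19 + h)/(h + p))/(9 + p) (c(p, h) = (h + (h + 19)/(p + h))/(p + 9) = (h + (19 + h)/(h + p))/(9 + p))
(-3074 - 1693) + c(20, 6*11) = (-3074 - 1693) + (19 + 6*11 + (6*11)² + (6*11)*20)/(20² + 9*(6*11) + 9*20 + (6*11)*20) = -4767 + (19 + 66 + 66² + 66*20)/(400 + 9*66 + 180 + 66*20) = -4767 + (19 + 66 + 4356 + 1320)/(400 + 594 + 180 + 1320) = -4767 + 5761/2494 = -11883137/2494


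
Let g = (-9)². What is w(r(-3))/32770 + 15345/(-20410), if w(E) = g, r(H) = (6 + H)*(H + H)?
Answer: -25060122/33441785 ≈ -0.74937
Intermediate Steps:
g = 81
r(H) = 2*H*(6 + H) (r(H) = (6 + H)*(2*H) = 2*H*(6 + H))
w(E) = 81
w(r(-3))/32770 + 15345/(-20410) = 81/32770 + 15345/(-20410) = 81*(1/32770) + 15345*(-1/20410) = 81/32770 - 3069/4082 = -25060122/33441785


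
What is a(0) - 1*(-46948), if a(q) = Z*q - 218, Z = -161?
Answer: 46730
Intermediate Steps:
a(q) = -218 - 161*q (a(q) = -161*q - 218 = -218 - 161*q)
a(0) - 1*(-46948) = (-218 - 161*0) - 1*(-46948) = (-218 + 0) + 46948 = -218 + 46948 = 46730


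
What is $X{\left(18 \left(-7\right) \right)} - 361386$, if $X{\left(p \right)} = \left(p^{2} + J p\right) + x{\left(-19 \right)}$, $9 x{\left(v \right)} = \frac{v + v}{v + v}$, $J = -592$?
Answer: $- \frac{2438261}{9} \approx -2.7092 \cdot 10^{5}$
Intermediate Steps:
$x{\left(v \right)} = \frac{1}{9}$ ($x{\left(v \right)} = \frac{\left(v + v\right) \frac{1}{v + v}}{9} = \frac{2 v \frac{1}{2 v}}{9} = \frac{1}{9} \cdot 1 = \frac{1}{9}$)
$X{\left(p \right)} = \frac{1}{9} + p^{2} - 592 p$ ($X{\left(p \right)} = \left(p^{2} - 592 p\right) + \frac{1}{9} = \frac{1}{9} + p^{2} - 592 p$)
$X{\left(18 \left(-7\right) \right)} - 361386 = \left(\frac{1}{9} + \left(18 \left(-7\right)\right)^{2} - 592 \cdot 18 \left(-7\right)\right) - 361386 = \left(\frac{1}{9} + \left(-126\right)^{2} - -74592\right) - 361386 = \left(\frac{1}{9} + 15876 + 74592\right) - 361386 = \frac{814213}{9} - 361386 = - \frac{2438261}{9}$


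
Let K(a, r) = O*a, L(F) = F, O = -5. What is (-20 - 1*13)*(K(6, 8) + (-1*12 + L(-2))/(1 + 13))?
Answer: 1023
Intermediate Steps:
K(a, r) = -5*a
(-20 - 1*13)*(K(6, 8) + (-1*12 + L(-2))/(1 + 13)) = (-20 - 1*13)*(-5*6 + (-1*12 - 2)/(1 + 13)) = (-20 - 13)*(-30 + (-12 - 2)/14) = -33*(-30 - 14*1/14) = -33*(-30 - 1) = -33*(-31) = 1023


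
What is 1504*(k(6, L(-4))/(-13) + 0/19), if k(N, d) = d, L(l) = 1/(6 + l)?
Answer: -752/13 ≈ -57.846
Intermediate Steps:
1504*(k(6, L(-4))/(-13) + 0/19) = 1504*(1/((6 - 4)*(-13)) + 0/19) = 1504*(-1/13/2 + 0*(1/19)) = 1504*((1/2)*(-1/13) + 0) = 1504*(-1/26 + 0) = 1504*(-1/26) = -752/13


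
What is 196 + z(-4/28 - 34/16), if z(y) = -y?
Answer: 11103/56 ≈ 198.27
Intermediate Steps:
196 + z(-4/28 - 34/16) = 196 - (-4/28 - 34/16) = 196 - (-4*1/28 - 34*1/16) = 196 - (-⅐ - 17/8) = 196 - 1*(-127/56) = 196 + 127/56 = 11103/56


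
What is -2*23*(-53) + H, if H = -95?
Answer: 2343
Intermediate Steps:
-2*23*(-53) + H = -2*23*(-53) - 95 = -46*(-53) - 95 = 2438 - 95 = 2343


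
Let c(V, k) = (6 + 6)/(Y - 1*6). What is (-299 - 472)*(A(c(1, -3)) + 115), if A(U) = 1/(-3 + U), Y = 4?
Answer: -265738/3 ≈ -88579.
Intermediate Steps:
c(V, k) = -6 (c(V, k) = (6 + 6)/(4 - 1*6) = 12/(4 - 6) = 12/(-2) = 12*(-½) = -6)
(-299 - 472)*(A(c(1, -3)) + 115) = (-299 - 472)*(1/(-3 - 6) + 115) = -771*(1/(-9) + 115) = -771*(-⅑ + 115) = -771*1034/9 = -265738/3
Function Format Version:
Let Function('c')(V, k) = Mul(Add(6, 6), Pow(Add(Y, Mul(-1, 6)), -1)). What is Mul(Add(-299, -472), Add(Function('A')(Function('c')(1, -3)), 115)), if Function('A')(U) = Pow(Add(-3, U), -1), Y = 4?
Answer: Rational(-265738, 3) ≈ -88579.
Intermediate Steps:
Function('c')(V, k) = -6 (Function('c')(V, k) = Mul(Add(6, 6), Pow(Add(4, Mul(-1, 6)), -1)) = Mul(12, Pow(Add(4, -6), -1)) = Mul(12, Pow(-2, -1)) = Mul(12, Rational(-1, 2)) = -6)
Mul(Add(-299, -472), Add(Function('A')(Function('c')(1, -3)), 115)) = Mul(Add(-299, -472), Add(Pow(Add(-3, -6), -1), 115)) = Mul(-771, Add(Pow(-9, -1), 115)) = Mul(-771, Add(Rational(-1, 9), 115)) = Mul(-771, Rational(1034, 9)) = Rational(-265738, 3)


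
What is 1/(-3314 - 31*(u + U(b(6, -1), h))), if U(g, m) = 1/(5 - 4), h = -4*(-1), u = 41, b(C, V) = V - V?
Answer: -1/4616 ≈ -0.00021664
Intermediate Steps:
b(C, V) = 0
h = 4
U(g, m) = 1 (U(g, m) = 1/1 = 1)
1/(-3314 - 31*(u + U(b(6, -1), h))) = 1/(-3314 - 31*(41 + 1)) = 1/(-3314 - 31*42) = 1/(-3314 - 1302) = 1/(-4616) = -1/4616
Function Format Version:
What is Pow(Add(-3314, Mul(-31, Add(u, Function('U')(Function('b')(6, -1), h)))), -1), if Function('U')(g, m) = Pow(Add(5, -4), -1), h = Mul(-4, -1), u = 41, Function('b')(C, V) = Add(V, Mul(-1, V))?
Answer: Rational(-1, 4616) ≈ -0.00021664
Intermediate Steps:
Function('b')(C, V) = 0
h = 4
Function('U')(g, m) = 1 (Function('U')(g, m) = Pow(1, -1) = 1)
Pow(Add(-3314, Mul(-31, Add(u, Function('U')(Function('b')(6, -1), h)))), -1) = Pow(Add(-3314, Mul(-31, Add(41, 1))), -1) = Pow(Add(-3314, Mul(-31, 42)), -1) = Pow(Add(-3314, -1302), -1) = Pow(-4616, -1) = Rational(-1, 4616)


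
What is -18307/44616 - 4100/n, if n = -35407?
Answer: -465270349/1579718712 ≈ -0.29453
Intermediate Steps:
-18307/44616 - 4100/n = -18307/44616 - 4100/(-35407) = -18307*1/44616 - 4100*(-1/35407) = -18307/44616 + 4100/35407 = -465270349/1579718712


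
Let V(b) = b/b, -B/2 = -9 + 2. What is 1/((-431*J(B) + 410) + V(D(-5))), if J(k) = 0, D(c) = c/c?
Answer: 1/411 ≈ 0.0024331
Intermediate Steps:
B = 14 (B = -2*(-9 + 2) = -2*(-7) = 14)
D(c) = 1
V(b) = 1
1/((-431*J(B) + 410) + V(D(-5))) = 1/((-431*0 + 410) + 1) = 1/((0 + 410) + 1) = 1/(410 + 1) = 1/411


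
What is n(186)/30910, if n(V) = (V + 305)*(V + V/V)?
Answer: 8347/2810 ≈ 2.9705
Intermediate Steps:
n(V) = (1 + V)*(305 + V) (n(V) = (305 + V)*(V + 1) = (305 + V)*(1 + V) = (1 + V)*(305 + V))
n(186)/30910 = (305 + 186² + 306*186)/30910 = (305 + 34596 + 56916)*(1/30910) = 91817*(1/30910) = 8347/2810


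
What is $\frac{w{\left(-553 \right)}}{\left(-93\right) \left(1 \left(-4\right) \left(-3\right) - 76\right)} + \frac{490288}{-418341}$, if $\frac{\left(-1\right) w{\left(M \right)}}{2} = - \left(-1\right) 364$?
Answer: $- \frac{44760367}{34582856} \approx -1.2943$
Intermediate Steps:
$w{\left(M \right)} = -728$ ($w{\left(M \right)} = - 2 \left(- \left(-1\right) 364\right) = - 2 \left(\left(-1\right) \left(-364\right)\right) = \left(-2\right) 364 = -728$)
$\frac{w{\left(-553 \right)}}{\left(-93\right) \left(1 \left(-4\right) \left(-3\right) - 76\right)} + \frac{490288}{-418341} = - \frac{728}{\left(-93\right) \left(1 \left(-4\right) \left(-3\right) - 76\right)} + \frac{490288}{-418341} = - \frac{728}{\left(-93\right) \left(\left(-4\right) \left(-3\right) - 76\right)} + 490288 \left(- \frac{1}{418341}\right) = - \frac{728}{\left(-93\right) \left(12 - 76\right)} - \frac{490288}{418341} = - \frac{728}{\left(-93\right) \left(-64\right)} - \frac{490288}{418341} = - \frac{728}{5952} - \frac{490288}{418341} = \left(-728\right) \frac{1}{5952} - \frac{490288}{418341} = - \frac{91}{744} - \frac{490288}{418341} = - \frac{44760367}{34582856}$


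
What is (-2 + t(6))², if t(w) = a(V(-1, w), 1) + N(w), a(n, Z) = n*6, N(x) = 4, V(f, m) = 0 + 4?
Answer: 676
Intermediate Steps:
V(f, m) = 4
a(n, Z) = 6*n
t(w) = 28 (t(w) = 6*4 + 4 = 24 + 4 = 28)
(-2 + t(6))² = (-2 + 28)² = 26² = 676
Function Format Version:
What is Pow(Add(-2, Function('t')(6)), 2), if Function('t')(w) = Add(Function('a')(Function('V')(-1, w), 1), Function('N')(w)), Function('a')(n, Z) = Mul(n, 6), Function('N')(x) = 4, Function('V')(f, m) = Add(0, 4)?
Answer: 676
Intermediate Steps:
Function('V')(f, m) = 4
Function('a')(n, Z) = Mul(6, n)
Function('t')(w) = 28 (Function('t')(w) = Add(Mul(6, 4), 4) = Add(24, 4) = 28)
Pow(Add(-2, Function('t')(6)), 2) = Pow(Add(-2, 28), 2) = Pow(26, 2) = 676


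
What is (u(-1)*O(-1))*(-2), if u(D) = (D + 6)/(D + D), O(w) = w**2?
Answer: 5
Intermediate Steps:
u(D) = (6 + D)/(2*D) (u(D) = (6 + D)/((2*D)) = (6 + D)*(1/(2*D)) = (6 + D)/(2*D))
(u(-1)*O(-1))*(-2) = (((1/2)*(6 - 1)/(-1))*(-1)**2)*(-2) = (((1/2)*(-1)*5)*1)*(-2) = -5/2*1*(-2) = -5/2*(-2) = 5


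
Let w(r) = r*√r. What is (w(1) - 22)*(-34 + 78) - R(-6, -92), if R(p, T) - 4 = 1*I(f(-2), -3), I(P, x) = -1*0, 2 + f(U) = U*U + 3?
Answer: -928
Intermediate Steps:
f(U) = 1 + U² (f(U) = -2 + (U*U + 3) = -2 + (U² + 3) = -2 + (3 + U²) = 1 + U²)
I(P, x) = 0
w(r) = r^(3/2)
R(p, T) = 4 (R(p, T) = 4 + 1*0 = 4 + 0 = 4)
(w(1) - 22)*(-34 + 78) - R(-6, -92) = (1^(3/2) - 22)*(-34 + 78) - 1*4 = (1 - 22)*44 - 4 = -21*44 - 4 = -924 - 4 = -928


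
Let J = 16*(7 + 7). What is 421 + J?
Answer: 645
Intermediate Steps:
J = 224 (J = 16*14 = 224)
421 + J = 421 + 224 = 645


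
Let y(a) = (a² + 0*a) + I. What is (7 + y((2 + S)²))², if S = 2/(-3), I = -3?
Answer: 336400/6561 ≈ 51.273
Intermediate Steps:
S = -⅔ (S = 2*(-⅓) = -⅔ ≈ -0.66667)
y(a) = -3 + a² (y(a) = (a² + 0*a) - 3 = (a² + 0) - 3 = a² - 3 = -3 + a²)
(7 + y((2 + S)²))² = (7 + (-3 + ((2 - ⅔)²)²))² = (7 + (-3 + ((4/3)²)²))² = (7 + (-3 + (16/9)²))² = (7 + (-3 + 256/81))² = (7 + 13/81)² = (580/81)² = 336400/6561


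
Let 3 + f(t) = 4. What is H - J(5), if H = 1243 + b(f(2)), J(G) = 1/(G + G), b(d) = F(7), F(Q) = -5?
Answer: 12379/10 ≈ 1237.9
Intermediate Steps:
f(t) = 1 (f(t) = -3 + 4 = 1)
b(d) = -5
J(G) = 1/(2*G)
H = 1238 (H = 1243 - 5 = 1238)
H - J(5) = 1238 - 1/(2*5) = 1238 - 1*⅒ = 1238 - ⅒ = 12379/10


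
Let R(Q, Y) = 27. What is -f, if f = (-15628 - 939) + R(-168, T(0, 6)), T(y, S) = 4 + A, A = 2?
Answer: 16540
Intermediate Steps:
T(y, S) = 6 (T(y, S) = 4 + 2 = 6)
f = -16540 (f = (-15628 - 939) + 27 = -16567 + 27 = -16540)
-f = -1*(-16540) = 16540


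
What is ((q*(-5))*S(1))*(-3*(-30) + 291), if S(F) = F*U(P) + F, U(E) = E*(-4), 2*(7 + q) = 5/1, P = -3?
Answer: 222885/2 ≈ 1.1144e+5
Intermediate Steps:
q = -9/2 (q = -7 + (5/1)/2 = -7 + (5*1)/2 = -7 + (½)*5 = -7 + 5/2 = -9/2 ≈ -4.5000)
U(E) = -4*E
S(F) = 13*F (S(F) = F*(-4*(-3)) + F = F*12 + F = 12*F + F = 13*F)
((q*(-5))*S(1))*(-3*(-30) + 291) = ((-9/2*(-5))*(13*1))*(-3*(-30) + 291) = ((45/2)*13)*(90 + 291) = (585/2)*381 = 222885/2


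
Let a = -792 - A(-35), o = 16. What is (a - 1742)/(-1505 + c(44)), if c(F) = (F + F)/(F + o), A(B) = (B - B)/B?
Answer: 38010/22553 ≈ 1.6854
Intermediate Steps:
A(B) = 0 (A(B) = 0/B = 0)
a = -792 (a = -792 - 1*0 = -792 + 0 = -792)
c(F) = 2*F/(16 + F) (c(F) = (F + F)/(F + 16) = (2*F)/(16 + F) = 2*F/(16 + F))
(a - 1742)/(-1505 + c(44)) = (-792 - 1742)/(-1505 + 2*44/(16 + 44)) = -2534/(-1505 + 2*44/60) = -2534/(-1505 + 2*44*(1/60)) = -2534/(-1505 + 22/15) = -2534/(-22553/15) = -2534*(-15/22553) = 38010/22553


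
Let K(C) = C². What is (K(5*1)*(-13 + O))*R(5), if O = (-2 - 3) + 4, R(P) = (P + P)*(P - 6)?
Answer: 3500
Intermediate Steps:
R(P) = 2*P*(-6 + P) (R(P) = (2*P)*(-6 + P) = 2*P*(-6 + P))
O = -1 (O = -5 + 4 = -1)
(K(5*1)*(-13 + O))*R(5) = ((5*1)²*(-13 - 1))*(2*5*(-6 + 5)) = (5²*(-14))*(2*5*(-1)) = (25*(-14))*(-10) = -350*(-10) = 3500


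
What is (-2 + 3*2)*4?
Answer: 16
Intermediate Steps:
(-2 + 3*2)*4 = (-2 + 6)*4 = 4*4 = 16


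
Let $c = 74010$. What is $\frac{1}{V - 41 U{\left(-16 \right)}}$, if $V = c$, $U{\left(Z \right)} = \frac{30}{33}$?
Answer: $\frac{11}{813700} \approx 1.3518 \cdot 10^{-5}$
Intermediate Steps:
$U{\left(Z \right)} = \frac{10}{11}$ ($U{\left(Z \right)} = 30 \cdot \frac{1}{33} = \frac{10}{11}$)
$V = 74010$
$\frac{1}{V - 41 U{\left(-16 \right)}} = \frac{1}{74010 - \frac{410}{11}} = \frac{1}{\frac{813700}{11}} = \frac{11}{813700}$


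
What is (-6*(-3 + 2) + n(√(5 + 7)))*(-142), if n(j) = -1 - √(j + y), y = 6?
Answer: -710 + 142*√(6 + 2*√3) ≈ -273.15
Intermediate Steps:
n(j) = -1 - √(6 + j) (n(j) = -1 - √(j + 6) = -1 - √(6 + j))
(-6*(-3 + 2) + n(√(5 + 7)))*(-142) = (-6*(-3 + 2) + (-1 - √(6 + √(5 + 7))))*(-142) = (-6*(-1) + (-1 - √(6 + √12)))*(-142) = (6 + (-1 - √(6 + 2*√3)))*(-142) = (5 - √(6 + 2*√3))*(-142) = -710 + 142*√(6 + 2*√3)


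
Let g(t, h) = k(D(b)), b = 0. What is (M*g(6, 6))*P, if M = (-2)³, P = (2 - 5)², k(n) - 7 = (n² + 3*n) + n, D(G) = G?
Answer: -504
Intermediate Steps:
k(n) = 7 + n² + 4*n (k(n) = 7 + ((n² + 3*n) + n) = 7 + (n² + 4*n) = 7 + n² + 4*n)
g(t, h) = 7 (g(t, h) = 7 + 0² + 4*0 = 7 + 0 + 0 = 7)
P = 9 (P = (-3)² = 9)
M = -8
(M*g(6, 6))*P = -8*7*9 = -56*9 = -504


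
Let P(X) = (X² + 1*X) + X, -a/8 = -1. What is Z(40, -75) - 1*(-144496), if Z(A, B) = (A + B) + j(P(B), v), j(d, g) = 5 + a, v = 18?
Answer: 144474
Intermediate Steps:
a = 8 (a = -8*(-1) = 8)
P(X) = X² + 2*X (P(X) = (X² + X) + X = (X + X²) + X = X² + 2*X)
j(d, g) = 13 (j(d, g) = 5 + 8 = 13)
Z(A, B) = 13 + A + B (Z(A, B) = (A + B) + 13 = 13 + A + B)
Z(40, -75) - 1*(-144496) = (13 + 40 - 75) - 1*(-144496) = -22 + 144496 = 144474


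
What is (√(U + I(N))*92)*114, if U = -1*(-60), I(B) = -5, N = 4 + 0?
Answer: 10488*√55 ≈ 77781.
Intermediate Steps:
N = 4
U = 60
(√(U + I(N))*92)*114 = (√(60 - 5)*92)*114 = (√55*92)*114 = (92*√55)*114 = 10488*√55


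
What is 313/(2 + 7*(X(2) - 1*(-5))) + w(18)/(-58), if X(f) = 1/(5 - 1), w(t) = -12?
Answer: 37238/4495 ≈ 8.2843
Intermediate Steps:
X(f) = 1/4
313/(2 + 7*(X(2) - 1*(-5))) + w(18)/(-58) = 313/(2 + 7*(1/4 - 1*(-5))) - 12/(-58) = 313/(2 + 7*(1/4 + 5)) - 12*(-1/58) = 313/(2 + 7*(21/4)) + 6/29 = 313/(2 + 147/4) + 6/29 = 313/(155/4) + 6/29 = 313*(4/155) + 6/29 = 1252/155 + 6/29 = 37238/4495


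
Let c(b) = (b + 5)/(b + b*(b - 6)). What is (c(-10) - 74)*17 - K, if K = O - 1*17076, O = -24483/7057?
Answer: 3349443301/211710 ≈ 15821.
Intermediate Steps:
O = -24483/7057 (O = -24483*1/7057 = -24483/7057 ≈ -3.4693)
c(b) = (5 + b)/(b + b*(-6 + b))
K = -120529815/7057 (K = -24483/7057 - 1*17076 = -24483/7057 - 17076 = -120529815/7057 ≈ -17079.)
(c(-10) - 74)*17 - K = ((5 - 10)/((-10)*(-5 - 10)) - 74)*17 - 1*(-120529815/7057) = (-⅒*(-5)/(-15) - 74)*17 + 120529815/7057 = (-⅒*(-1/15)*(-5) - 74)*17 + 120529815/7057 = (-1/30 - 74)*17 + 120529815/7057 = -2221/30*17 + 120529815/7057 = -37757/30 + 120529815/7057 = 3349443301/211710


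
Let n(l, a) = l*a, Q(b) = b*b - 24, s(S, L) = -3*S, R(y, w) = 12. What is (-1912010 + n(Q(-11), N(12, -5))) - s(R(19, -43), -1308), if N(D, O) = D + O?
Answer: -1911295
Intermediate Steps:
Q(b) = -24 + b² (Q(b) = b² - 24 = -24 + b²)
n(l, a) = a*l
(-1912010 + n(Q(-11), N(12, -5))) - s(R(19, -43), -1308) = (-1912010 + (12 - 5)*(-24 + (-11)²)) - (-3)*12 = (-1912010 + 7*(-24 + 121)) - 1*(-36) = (-1912010 + 7*97) + 36 = (-1912010 + 679) + 36 = -1911331 + 36 = -1911295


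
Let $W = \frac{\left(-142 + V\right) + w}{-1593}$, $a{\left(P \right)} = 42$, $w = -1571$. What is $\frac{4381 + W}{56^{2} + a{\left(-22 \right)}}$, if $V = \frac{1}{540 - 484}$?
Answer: $\frac{390916175}{283503024} \approx 1.3789$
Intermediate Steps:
$V = \frac{1}{56} \approx 0.017857$
$W = \frac{95927}{89208}$ ($W = \frac{\left(-142 + \frac{1}{56}\right) - 1571}{-1593} = \left(- \frac{7951}{56} - 1571\right) \left(- \frac{1}{1593}\right) = \left(- \frac{95927}{56}\right) \left(- \frac{1}{1593}\right) = \frac{95927}{89208} \approx 1.0753$)
$\frac{4381 + W}{56^{2} + a{\left(-22 \right)}} = \frac{4381 + \frac{95927}{89208}}{56^{2} + 42} = \frac{390916175}{89208 \left(3136 + 42\right)} = \frac{390916175}{89208 \cdot 3178} = \frac{390916175}{89208} \cdot \frac{1}{3178} = \frac{390916175}{283503024}$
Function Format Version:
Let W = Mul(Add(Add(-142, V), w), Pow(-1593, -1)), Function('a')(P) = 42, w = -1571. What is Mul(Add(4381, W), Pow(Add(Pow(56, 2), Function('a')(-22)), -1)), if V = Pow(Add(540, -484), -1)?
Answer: Rational(390916175, 283503024) ≈ 1.3789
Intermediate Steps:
V = Rational(1, 56) (V = Pow(56, -1) = Rational(1, 56) ≈ 0.017857)
W = Rational(95927, 89208) (W = Mul(Add(Add(-142, Rational(1, 56)), -1571), Pow(-1593, -1)) = Mul(Add(Rational(-7951, 56), -1571), Rational(-1, 1593)) = Mul(Rational(-95927, 56), Rational(-1, 1593)) = Rational(95927, 89208) ≈ 1.0753)
Mul(Add(4381, W), Pow(Add(Pow(56, 2), Function('a')(-22)), -1)) = Mul(Add(4381, Rational(95927, 89208)), Pow(Add(Pow(56, 2), 42), -1)) = Mul(Rational(390916175, 89208), Pow(Add(3136, 42), -1)) = Mul(Rational(390916175, 89208), Pow(3178, -1)) = Mul(Rational(390916175, 89208), Rational(1, 3178)) = Rational(390916175, 283503024)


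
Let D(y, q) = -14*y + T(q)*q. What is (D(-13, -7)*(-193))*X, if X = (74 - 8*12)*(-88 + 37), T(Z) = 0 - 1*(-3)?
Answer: -34863906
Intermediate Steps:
T(Z) = 3 (T(Z) = 0 + 3 = 3)
D(y, q) = -14*y + 3*q
X = 1122 (X = (74 - 96)*(-51) = -22*(-51) = 1122)
(D(-13, -7)*(-193))*X = ((-14*(-13) + 3*(-7))*(-193))*1122 = ((182 - 21)*(-193))*1122 = (161*(-193))*1122 = -31073*1122 = -34863906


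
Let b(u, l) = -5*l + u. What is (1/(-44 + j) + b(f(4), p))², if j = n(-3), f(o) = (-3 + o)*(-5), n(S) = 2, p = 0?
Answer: 44521/1764 ≈ 25.239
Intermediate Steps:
f(o) = 15 - 5*o
j = 2
b(u, l) = u - 5*l
(1/(-44 + j) + b(f(4), p))² = (1/(-44 + 2) + ((15 - 5*4) - 5*0))² = (1/(-42) + ((15 - 20) + 0))² = (-1/42 + (-5 + 0))² = (-1/42 - 5)² = (-211/42)² = 44521/1764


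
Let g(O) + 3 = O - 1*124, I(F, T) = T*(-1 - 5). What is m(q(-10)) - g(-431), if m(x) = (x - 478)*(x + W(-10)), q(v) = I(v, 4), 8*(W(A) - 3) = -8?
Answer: 11602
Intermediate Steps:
W(A) = 2 (W(A) = 3 + (1/8)*(-8) = 3 - 1 = 2)
I(F, T) = -6*T (I(F, T) = T*(-6) = -6*T)
g(O) = -127 + O (g(O) = -3 + (O - 1*124) = -3 + (O - 124) = -3 + (-124 + O) = -127 + O)
q(v) = -24 (q(v) = -6*4 = -24)
m(x) = (-478 + x)*(2 + x) (m(x) = (x - 478)*(x + 2) = (-478 + x)*(2 + x))
m(q(-10)) - g(-431) = (-956 + (-24)**2 - 476*(-24)) - (-127 - 431) = (-956 + 576 + 11424) - 1*(-558) = 11044 + 558 = 11602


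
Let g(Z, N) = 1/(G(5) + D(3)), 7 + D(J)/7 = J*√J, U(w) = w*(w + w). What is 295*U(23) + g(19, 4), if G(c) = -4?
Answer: 463795407/1486 - 21*√3/1486 ≈ 3.1211e+5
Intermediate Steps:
U(w) = 2*w² (U(w) = w*(2*w) = 2*w²)
D(J) = -49 + 7*J^(3/2) (D(J) = -49 + 7*(J*√J) = -49 + 7*J^(3/2))
g(Z, N) = 1/(-53 + 21*√3) (g(Z, N) = 1/(-4 + (-49 + 7*3^(3/2))) = 1/(-4 + (-49 + 7*(3*√3))) = 1/(-4 + (-49 + 21*√3)) = 1/(-53 + 21*√3))
295*U(23) + g(19, 4) = 295*(2*23²) + (-53/1486 - 21*√3/1486) = 295*(2*529) + (-53/1486 - 21*√3/1486) = 295*1058 + (-53/1486 - 21*√3/1486) = 312110 + (-53/1486 - 21*√3/1486) = 463795407/1486 - 21*√3/1486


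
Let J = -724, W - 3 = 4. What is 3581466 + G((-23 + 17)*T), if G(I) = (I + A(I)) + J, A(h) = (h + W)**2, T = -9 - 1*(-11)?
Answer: 3580755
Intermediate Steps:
W = 7 (W = 3 + 4 = 7)
T = 2 (T = -9 + 11 = 2)
A(h) = (7 + h)**2 (A(h) = (h + 7)**2 = (7 + h)**2)
G(I) = -724 + I + (7 + I)**2 (G(I) = (I + (7 + I)**2) - 724 = -724 + I + (7 + I)**2)
3581466 + G((-23 + 17)*T) = 3581466 + (-724 + (-23 + 17)*2 + (7 + (-23 + 17)*2)**2) = 3581466 + (-724 - 6*2 + (7 - 6*2)**2) = 3581466 + (-724 - 12 + (7 - 12)**2) = 3581466 + (-724 - 12 + (-5)**2) = 3581466 + (-724 - 12 + 25) = 3581466 - 711 = 3580755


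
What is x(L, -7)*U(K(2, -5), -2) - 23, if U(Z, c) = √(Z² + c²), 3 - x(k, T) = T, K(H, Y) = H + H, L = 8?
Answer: -23 + 20*√5 ≈ 21.721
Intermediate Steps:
K(H, Y) = 2*H
x(k, T) = 3 - T
x(L, -7)*U(K(2, -5), -2) - 23 = (3 - 1*(-7))*√((2*2)² + (-2)²) - 23 = (3 + 7)*√(4² + 4) - 23 = 10*√(16 + 4) - 23 = 10*√20 - 23 = 10*(2*√5) - 23 = 20*√5 - 23 = -23 + 20*√5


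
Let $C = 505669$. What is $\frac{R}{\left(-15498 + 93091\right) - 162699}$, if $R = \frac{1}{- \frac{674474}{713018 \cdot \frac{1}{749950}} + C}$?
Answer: $\frac{356509}{6181703129359674} \approx 5.7672 \cdot 10^{-11}$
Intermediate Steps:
$R = - \frac{356509}{72635338629}$ ($R = \frac{1}{- \frac{674474}{713018 \cdot \frac{1}{749950}} + 505669} = \frac{1}{- \frac{674474}{\frac{356509}{374975}} + 505669} = \frac{1}{\left(-674474\right) \frac{374975}{356509} + 505669} = \frac{1}{- \frac{252910888150}{356509} + 505669} = \frac{1}{- \frac{72635338629}{356509}} = - \frac{356509}{72635338629} \approx -4.9082 \cdot 10^{-6}$)
$\frac{R}{\left(-15498 + 93091\right) - 162699} = - \frac{356509}{72635338629 \left(\left(-15498 + 93091\right) - 162699\right)} = - \frac{356509}{72635338629 \left(77593 - 162699\right)} = - \frac{356509}{72635338629 \left(-85106\right)} = \left(- \frac{356509}{72635338629}\right) \left(- \frac{1}{85106}\right) = \frac{356509}{6181703129359674}$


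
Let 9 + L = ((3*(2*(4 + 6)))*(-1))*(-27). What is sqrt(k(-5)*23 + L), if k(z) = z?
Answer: 2*sqrt(374) ≈ 38.678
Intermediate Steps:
L = 1611 (L = -9 + ((3*(2*(4 + 6)))*(-1))*(-27) = -9 + ((3*(2*10))*(-1))*(-27) = -9 + ((3*20)*(-1))*(-27) = -9 + (60*(-1))*(-27) = -9 - 60*(-27) = -9 + 1620 = 1611)
sqrt(k(-5)*23 + L) = sqrt(-5*23 + 1611) = sqrt(-115 + 1611) = sqrt(1496) = 2*sqrt(374)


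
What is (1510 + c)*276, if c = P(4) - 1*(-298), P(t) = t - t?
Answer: 499008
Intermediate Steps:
P(t) = 0
c = 298 (c = 0 - 1*(-298) = 0 + 298 = 298)
(1510 + c)*276 = (1510 + 298)*276 = 1808*276 = 499008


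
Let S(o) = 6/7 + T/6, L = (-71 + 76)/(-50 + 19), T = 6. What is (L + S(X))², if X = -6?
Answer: 135424/47089 ≈ 2.8759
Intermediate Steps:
L = -5/31 (L = 5/(-31) = 5*(-1/31) = -5/31 ≈ -0.16129)
S(o) = 13/7 (S(o) = 6/7 + 6/6 = 6*(⅐) + 6*(⅙) = 6/7 + 1 = 13/7)
(L + S(X))² = (-5/31 + 13/7)² = (368/217)² = 135424/47089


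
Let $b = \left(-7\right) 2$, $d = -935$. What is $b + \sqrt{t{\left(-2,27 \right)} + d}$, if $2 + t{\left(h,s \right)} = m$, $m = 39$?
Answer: $-14 + i \sqrt{898} \approx -14.0 + 29.967 i$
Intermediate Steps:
$t{\left(h,s \right)} = 37$ ($t{\left(h,s \right)} = -2 + 39 = 37$)
$b = -14$
$b + \sqrt{t{\left(-2,27 \right)} + d} = -14 + \sqrt{37 - 935} = -14 + \sqrt{-898} = -14 + i \sqrt{898}$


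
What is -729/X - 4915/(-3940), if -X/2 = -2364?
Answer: 1723/1576 ≈ 1.0933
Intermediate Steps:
X = 4728 (X = -2*(-2364) = 4728)
-729/X - 4915/(-3940) = -729/4728 - 4915/(-3940) = -729*1/4728 - 4915*(-1/3940) = -243/1576 + 983/788 = 1723/1576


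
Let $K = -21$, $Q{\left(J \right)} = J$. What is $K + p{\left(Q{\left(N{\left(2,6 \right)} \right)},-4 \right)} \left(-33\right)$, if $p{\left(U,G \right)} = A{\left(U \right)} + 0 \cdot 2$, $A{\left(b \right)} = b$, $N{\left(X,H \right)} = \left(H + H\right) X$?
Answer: $-813$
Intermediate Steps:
$N{\left(X,H \right)} = 2 H X$
$p{\left(U,G \right)} = U$ ($p{\left(U,G \right)} = U + 0 \cdot 2 = U + 0 = U$)
$K + p{\left(Q{\left(N{\left(2,6 \right)} \right)},-4 \right)} \left(-33\right) = -21 + 2 \cdot 6 \cdot 2 \left(-33\right) = -21 + 24 \left(-33\right) = -21 - 792 = -813$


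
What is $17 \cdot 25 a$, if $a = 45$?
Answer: $19125$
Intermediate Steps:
$17 \cdot 25 a = 17 \cdot 25 \cdot 45 = 425 \cdot 45 = 19125$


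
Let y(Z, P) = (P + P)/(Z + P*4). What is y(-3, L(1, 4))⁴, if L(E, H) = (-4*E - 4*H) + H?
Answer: 1048576/20151121 ≈ 0.052036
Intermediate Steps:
L(E, H) = -4*E - 3*H
y(Z, P) = 2*P/(Z + 4*P) (y(Z, P) = (2*P)/(Z + 4*P) = 2*P/(Z + 4*P))
y(-3, L(1, 4))⁴ = (2*(-4*1 - 3*4)/(-3 + 4*(-4*1 - 3*4)))⁴ = (2*(-4 - 12)/(-3 + 4*(-4 - 12)))⁴ = (2*(-16)/(-3 + 4*(-16)))⁴ = (2*(-16)/(-3 - 64))⁴ = (2*(-16)/(-67))⁴ = (2*(-16)*(-1/67))⁴ = (32/67)⁴ = 1048576/20151121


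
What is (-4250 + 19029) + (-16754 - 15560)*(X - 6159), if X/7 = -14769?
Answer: 3539754967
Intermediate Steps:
X = -103383 (X = 7*(-14769) = -103383)
(-4250 + 19029) + (-16754 - 15560)*(X - 6159) = (-4250 + 19029) + (-16754 - 15560)*(-103383 - 6159) = 14779 - 32314*(-109542) = 14779 + 3539740188 = 3539754967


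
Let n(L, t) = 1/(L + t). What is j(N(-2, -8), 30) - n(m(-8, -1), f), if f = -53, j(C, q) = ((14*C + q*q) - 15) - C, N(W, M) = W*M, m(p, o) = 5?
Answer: 52465/48 ≈ 1093.0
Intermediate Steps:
N(W, M) = M*W
j(C, q) = -15 + q**2 + 13*C (j(C, q) = ((14*C + q**2) - 15) - C = ((q**2 + 14*C) - 15) - C = (-15 + q**2 + 14*C) - C = -15 + q**2 + 13*C)
j(N(-2, -8), 30) - n(m(-8, -1), f) = (-15 + 30**2 + 13*(-8*(-2))) - 1/(5 - 53) = (-15 + 900 + 13*16) - 1/(-48) = (-15 + 900 + 208) - 1*(-1/48) = 1093 + 1/48 = 52465/48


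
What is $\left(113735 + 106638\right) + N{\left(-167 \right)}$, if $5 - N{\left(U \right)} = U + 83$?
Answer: $220462$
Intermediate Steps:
$N{\left(U \right)} = -78 - U$ ($N{\left(U \right)} = 5 - \left(U + 83\right) = 5 - \left(83 + U\right) = -78 - U$)
$\left(113735 + 106638\right) + N{\left(-167 \right)} = \left(113735 + 106638\right) - -89 = 220373 + \left(-78 + 167\right) = 220373 + 89 = 220462$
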